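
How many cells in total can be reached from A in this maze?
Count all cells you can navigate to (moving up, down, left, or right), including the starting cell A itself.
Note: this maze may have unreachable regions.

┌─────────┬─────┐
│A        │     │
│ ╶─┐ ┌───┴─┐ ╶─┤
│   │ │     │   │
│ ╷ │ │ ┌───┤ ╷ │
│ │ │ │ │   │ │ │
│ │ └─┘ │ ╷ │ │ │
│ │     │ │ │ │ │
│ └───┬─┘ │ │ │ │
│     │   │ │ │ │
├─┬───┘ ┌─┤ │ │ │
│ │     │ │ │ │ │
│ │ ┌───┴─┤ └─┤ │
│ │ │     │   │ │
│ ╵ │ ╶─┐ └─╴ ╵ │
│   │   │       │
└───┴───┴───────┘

Using BFS/flood-fill to find all reachable cells from A:
Maze size: 8 × 8 = 64 total cells
42 cell(s) are walled off and cannot be reached from A.
Reachable cells: 22

Reachable region (· marks reachable cells):

┌─────────┬─────┐
│A · · · ·│     │
│ ╶─┐ ┌───┴─┐ ╶─┤
│· ·│·│· · ·│   │
│ ╷ │ │ ┌───┤ ╷ │
│·│·│·│·│   │ │ │
│ │ └─┘ │ ╷ │ │ │
│·│· · ·│ │ │ │ │
│ └───┬─┘ │ │ │ │
│· · ·│   │ │ │ │
├─┬───┘ ┌─┤ │ │ │
│ │     │ │ │ │ │
│ │ ┌───┴─┤ └─┤ │
│ │ │     │   │ │
│ ╵ │ ╶─┐ └─╴ ╵ │
│   │   │       │
└───┴───┴───────┘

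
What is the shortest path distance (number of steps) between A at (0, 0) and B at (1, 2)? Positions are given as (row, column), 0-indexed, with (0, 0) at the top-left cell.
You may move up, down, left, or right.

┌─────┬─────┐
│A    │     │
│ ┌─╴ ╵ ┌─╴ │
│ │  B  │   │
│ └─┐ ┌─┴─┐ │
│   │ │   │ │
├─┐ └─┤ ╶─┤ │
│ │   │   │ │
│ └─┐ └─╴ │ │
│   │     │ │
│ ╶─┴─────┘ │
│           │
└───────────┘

Finding path from (0, 0) to (1, 2):
Path: (0,0) → (0,1) → (0,2) → (1,2)
Distance: 3 steps

Solution:

┌─────┬─────┐
│A → ↓│     │
│ ┌─╴ ╵ ┌─╴ │
│ │  B  │   │
│ └─┐ ┌─┴─┐ │
│   │ │   │ │
├─┐ └─┤ ╶─┤ │
│ │   │   │ │
│ └─┐ └─╴ │ │
│   │     │ │
│ ╶─┴─────┘ │
│           │
└───────────┘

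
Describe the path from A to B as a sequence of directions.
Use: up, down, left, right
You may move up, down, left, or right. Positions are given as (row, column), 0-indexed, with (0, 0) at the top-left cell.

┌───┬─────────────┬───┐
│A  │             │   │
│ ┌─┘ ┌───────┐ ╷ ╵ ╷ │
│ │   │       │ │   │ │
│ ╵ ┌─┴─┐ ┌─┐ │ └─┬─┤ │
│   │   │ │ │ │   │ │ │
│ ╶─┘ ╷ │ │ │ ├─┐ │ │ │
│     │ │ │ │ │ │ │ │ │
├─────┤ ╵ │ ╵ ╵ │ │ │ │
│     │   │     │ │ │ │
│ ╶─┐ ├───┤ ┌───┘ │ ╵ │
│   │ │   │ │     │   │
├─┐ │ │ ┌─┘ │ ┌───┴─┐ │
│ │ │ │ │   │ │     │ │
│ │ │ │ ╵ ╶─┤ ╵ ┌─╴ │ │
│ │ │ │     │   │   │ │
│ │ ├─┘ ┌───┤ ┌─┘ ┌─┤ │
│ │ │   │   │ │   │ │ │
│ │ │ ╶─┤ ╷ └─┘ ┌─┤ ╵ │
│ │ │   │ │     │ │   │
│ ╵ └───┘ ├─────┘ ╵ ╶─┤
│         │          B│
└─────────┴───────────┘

Finding the path and converting it to directions:
Path through cells: (0,0) → (1,0) → (2,0) → (2,1) → (1,1) → (1,2) → (0,2) → (0,3) → (0,4) → (0,5) → (0,6) → (0,7) → (0,8) → (1,8) → (1,9) → (0,9) → (0,10) → (1,10) → (2,10) → (3,10) → (4,10) → (5,10) → (6,10) → (7,10) → (8,10) → (9,10) → (9,9) → (10,9) → (10,10)
Directions: down, down, right, up, right, up, right, right, right, right, right, right, down, right, up, right, down, down, down, down, down, down, down, down, down, left, down, right

Solution:

┌───┬─────────────┬───┐
│A  │↱ → → → → → ↓│↱ ↓│
│ ┌─┘ ┌───────┐ ╷ ╵ ╷ │
│↓│↱ ↑│       │ │↳ ↑│↓│
│ ╵ ┌─┴─┐ ┌─┐ │ └─┬─┤ │
│↳ ↑│   │ │ │ │   │ │↓│
│ ╶─┘ ╷ │ │ │ ├─┐ │ │ │
│     │ │ │ │ │ │ │ │↓│
├─────┤ ╵ │ ╵ ╵ │ │ │ │
│     │   │     │ │ │↓│
│ ╶─┐ ├───┤ ┌───┘ │ ╵ │
│   │ │   │ │     │  ↓│
├─┐ │ │ ┌─┘ │ ┌───┴─┐ │
│ │ │ │ │   │ │     │↓│
│ │ │ │ ╵ ╶─┤ ╵ ┌─╴ │ │
│ │ │ │     │   │   │↓│
│ │ ├─┘ ┌───┤ ┌─┘ ┌─┤ │
│ │ │   │   │ │   │ │↓│
│ │ │ ╶─┤ ╷ └─┘ ┌─┤ ╵ │
│ │ │   │ │     │ │↓ ↲│
│ ╵ └───┘ ├─────┘ ╵ ╶─┤
│         │        ↳ B│
└─────────┴───────────┘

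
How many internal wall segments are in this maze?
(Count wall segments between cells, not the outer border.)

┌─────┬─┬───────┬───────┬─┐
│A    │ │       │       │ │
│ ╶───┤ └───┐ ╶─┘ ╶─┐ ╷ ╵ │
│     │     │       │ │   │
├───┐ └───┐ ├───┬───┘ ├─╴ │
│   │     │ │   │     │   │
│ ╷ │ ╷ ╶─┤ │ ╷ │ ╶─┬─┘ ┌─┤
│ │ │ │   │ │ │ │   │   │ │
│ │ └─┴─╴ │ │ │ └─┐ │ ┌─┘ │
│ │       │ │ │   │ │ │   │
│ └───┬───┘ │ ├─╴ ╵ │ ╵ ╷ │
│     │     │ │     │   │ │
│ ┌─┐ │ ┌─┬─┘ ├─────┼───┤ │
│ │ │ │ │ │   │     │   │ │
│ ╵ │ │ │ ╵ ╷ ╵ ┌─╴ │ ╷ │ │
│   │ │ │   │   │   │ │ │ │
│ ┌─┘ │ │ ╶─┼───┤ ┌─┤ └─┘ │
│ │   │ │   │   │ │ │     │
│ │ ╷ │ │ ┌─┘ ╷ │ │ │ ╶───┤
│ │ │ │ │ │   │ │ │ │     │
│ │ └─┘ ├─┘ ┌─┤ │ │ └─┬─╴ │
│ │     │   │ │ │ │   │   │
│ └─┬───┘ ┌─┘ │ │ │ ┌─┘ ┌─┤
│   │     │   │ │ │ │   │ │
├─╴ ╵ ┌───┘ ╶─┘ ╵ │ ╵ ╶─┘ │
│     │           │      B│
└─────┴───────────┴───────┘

Counting internal wall segments:
Total internal walls: 144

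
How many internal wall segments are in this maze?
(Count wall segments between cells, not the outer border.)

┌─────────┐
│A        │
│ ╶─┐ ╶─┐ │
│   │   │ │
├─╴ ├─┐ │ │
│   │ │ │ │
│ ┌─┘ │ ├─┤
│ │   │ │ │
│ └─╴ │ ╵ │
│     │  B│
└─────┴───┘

Counting internal wall segments:
Total internal walls: 16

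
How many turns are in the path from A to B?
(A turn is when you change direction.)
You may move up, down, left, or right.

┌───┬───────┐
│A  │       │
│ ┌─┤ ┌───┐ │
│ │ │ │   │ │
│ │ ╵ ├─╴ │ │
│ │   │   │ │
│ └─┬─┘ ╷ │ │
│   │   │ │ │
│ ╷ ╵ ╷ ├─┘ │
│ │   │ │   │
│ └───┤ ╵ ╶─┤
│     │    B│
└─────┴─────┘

Directions: down, down, down, right, down, right, up, right, down, down, right, right
Number of turns: 7

Solution:

┌───┬───────┐
│A  │       │
│ ┌─┤ ┌───┐ │
│↓│ │ │   │ │
│ │ ╵ ├─╴ │ │
│↓│   │   │ │
│ └─┬─┘ ╷ │ │
│↳ ↓│↱ ↓│ │ │
│ ╷ ╵ ╷ ├─┘ │
│ │↳ ↑│↓│   │
│ └───┤ ╵ ╶─┤
│     │↳ → B│
└─────┴─────┘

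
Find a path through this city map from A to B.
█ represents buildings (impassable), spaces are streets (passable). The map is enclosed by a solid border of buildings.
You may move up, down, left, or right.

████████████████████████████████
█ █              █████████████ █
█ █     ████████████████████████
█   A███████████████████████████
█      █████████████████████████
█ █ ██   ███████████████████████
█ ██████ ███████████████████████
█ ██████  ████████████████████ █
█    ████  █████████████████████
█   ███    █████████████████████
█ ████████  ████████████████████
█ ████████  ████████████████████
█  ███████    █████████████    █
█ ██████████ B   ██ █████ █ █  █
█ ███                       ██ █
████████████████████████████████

Finding the shortest path from A to B:
Movement: cardinal only
Path length: 19 steps
Directions: down → right → right → down → right → right → down → down → right → down → down → right → down → down → down → right → right → down → right

Solution:

████████████████████████████████
█ █              █████████████ █
█ █     ████████████████████████
█   A███████████████████████████
█   ↳→↓█████████████████████████
█ █ ██↳→↓███████████████████████
█ ██████↓███████████████████████
█ ██████↳↓████████████████████ █
█    ████↓ █████████████████████
█   ███  ↳↓█████████████████████
█ ████████↓ ████████████████████
█ ████████↓ ████████████████████
█  ███████↳→↓ █████████████    █
█ ██████████↳B   ██ █████ █ █  █
█ ███                       ██ █
████████████████████████████████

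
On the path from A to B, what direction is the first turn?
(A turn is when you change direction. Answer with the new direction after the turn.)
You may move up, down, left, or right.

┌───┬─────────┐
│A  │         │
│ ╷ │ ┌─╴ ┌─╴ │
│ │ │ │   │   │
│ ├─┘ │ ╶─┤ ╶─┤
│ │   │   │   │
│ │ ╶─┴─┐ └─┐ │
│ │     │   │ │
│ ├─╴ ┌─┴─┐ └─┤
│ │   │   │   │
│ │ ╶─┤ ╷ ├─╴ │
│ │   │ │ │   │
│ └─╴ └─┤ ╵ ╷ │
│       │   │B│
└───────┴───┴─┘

Directions: down, down, down, down, down, down, right, right, up, left, up, right, up, left, up, right, up, up, right, right, down, left, down, right, down, right, down, right, down, down
First turn direction: right

Solution:

┌───┬─────────┐
│A  │↱ → ↓    │
│ ╷ │ ┌─╴ ┌─╴ │
│↓│ │↑│↓ ↲│   │
│ ├─┘ │ ╶─┤ ╶─┤
│↓│↱ ↑│↳ ↓│   │
│ │ ╶─┴─┐ └─┐ │
│↓│↑ ↰  │↳ ↓│ │
│ ├─╴ ┌─┴─┐ └─┤
│↓│↱ ↑│   │↳ ↓│
│ │ ╶─┤ ╷ ├─╴ │
│↓│↑ ↰│ │ │  ↓│
│ └─╴ └─┤ ╵ ╷ │
│↳ → ↑  │   │B│
└───────┴───┴─┘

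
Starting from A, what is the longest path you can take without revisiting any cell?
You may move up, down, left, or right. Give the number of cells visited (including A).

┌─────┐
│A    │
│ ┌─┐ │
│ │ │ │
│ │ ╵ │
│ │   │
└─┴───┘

Finding longest simple path using DFS:
Start: (0, 0)
Longest path visits 7 cells
Path: A → right → right → down → down → left → up

Solution:

┌─────┐
│A → ↓│
│ ┌─┐ │
│ │B│↓│
│ │ ╵ │
│ │↑ ↲│
└─┴───┘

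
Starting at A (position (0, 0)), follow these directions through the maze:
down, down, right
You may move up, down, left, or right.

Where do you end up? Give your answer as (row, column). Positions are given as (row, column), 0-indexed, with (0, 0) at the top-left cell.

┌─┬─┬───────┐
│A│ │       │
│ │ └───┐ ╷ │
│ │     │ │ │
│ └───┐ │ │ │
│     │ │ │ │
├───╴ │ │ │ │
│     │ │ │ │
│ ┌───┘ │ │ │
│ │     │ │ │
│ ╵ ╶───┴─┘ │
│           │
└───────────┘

Following directions step by step:
Start: (0, 0)
  down: (0, 0) → (1, 0)
  down: (1, 0) → (2, 0)
  right: (2, 0) → (2, 1)
Final position: (2, 1)

Path taken:

┌─┬─┬───────┐
│A│ │       │
│ │ └───┐ ╷ │
│↓│     │ │ │
│ └───┐ │ │ │
│↳ B  │ │ │ │
├───╴ │ │ │ │
│     │ │ │ │
│ ┌───┘ │ │ │
│ │     │ │ │
│ ╵ ╶───┴─┘ │
│           │
└───────────┘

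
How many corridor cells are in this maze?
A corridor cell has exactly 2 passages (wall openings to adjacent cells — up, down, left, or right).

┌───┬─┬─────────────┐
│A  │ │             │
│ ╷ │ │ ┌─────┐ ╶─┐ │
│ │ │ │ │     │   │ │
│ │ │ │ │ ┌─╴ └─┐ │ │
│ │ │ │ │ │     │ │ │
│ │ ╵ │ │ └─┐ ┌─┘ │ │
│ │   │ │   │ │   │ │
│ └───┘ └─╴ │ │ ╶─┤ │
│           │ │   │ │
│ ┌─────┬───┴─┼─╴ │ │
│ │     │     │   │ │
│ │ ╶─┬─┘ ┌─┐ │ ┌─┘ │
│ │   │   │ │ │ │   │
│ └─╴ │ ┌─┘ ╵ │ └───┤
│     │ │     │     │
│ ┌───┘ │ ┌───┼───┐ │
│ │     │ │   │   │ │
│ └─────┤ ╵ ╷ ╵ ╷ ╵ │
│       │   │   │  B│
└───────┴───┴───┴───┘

Counting cells with exactly 2 passages:
Total corridor cells: 85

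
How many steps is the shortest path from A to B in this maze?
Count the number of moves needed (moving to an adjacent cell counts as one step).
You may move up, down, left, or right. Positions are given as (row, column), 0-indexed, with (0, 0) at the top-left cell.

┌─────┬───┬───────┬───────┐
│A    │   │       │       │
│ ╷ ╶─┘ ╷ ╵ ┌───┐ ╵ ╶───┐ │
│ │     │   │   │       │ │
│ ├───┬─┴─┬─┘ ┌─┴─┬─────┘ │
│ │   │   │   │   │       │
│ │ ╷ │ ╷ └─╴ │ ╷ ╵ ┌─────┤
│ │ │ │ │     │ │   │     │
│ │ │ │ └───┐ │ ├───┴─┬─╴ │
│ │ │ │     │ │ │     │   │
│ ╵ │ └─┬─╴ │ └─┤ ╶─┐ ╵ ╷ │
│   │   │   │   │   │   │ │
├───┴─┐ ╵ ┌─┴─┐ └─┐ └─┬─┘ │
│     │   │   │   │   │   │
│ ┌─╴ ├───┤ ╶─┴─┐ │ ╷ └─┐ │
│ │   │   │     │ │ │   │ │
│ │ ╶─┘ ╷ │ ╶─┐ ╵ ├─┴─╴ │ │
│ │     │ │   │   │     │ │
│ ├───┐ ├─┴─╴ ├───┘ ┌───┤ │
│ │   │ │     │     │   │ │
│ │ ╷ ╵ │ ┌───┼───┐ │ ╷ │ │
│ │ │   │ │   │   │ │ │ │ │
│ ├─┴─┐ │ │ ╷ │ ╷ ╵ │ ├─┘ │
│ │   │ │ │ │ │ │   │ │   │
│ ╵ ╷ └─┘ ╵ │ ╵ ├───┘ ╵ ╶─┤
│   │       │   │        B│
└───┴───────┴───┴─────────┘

Using BFS to find shortest path:
Start: (0, 0), End: (12, 12)
Path found:
(0,0) → (1,0) → (2,0) → (3,0) → (4,0) → (5,0) → (5,1) → (4,1) → (3,1) → (2,1) → (2,2) → (3,2) → (4,2) → (5,2) → (5,3) → (6,3) → (6,4) → (5,4) → (5,5) → (4,5) → (4,4) → (4,3) → (3,3) → (2,3) → (2,4) → (3,4) → (3,5) → (3,6) → (4,6) → (5,6) → (5,7) → (6,7) → (6,8) → (7,8) → (8,8) → (8,7) → (7,7) → (7,6) → (7,5) → (8,5) → (8,6) → (9,6) → (9,5) → (9,4) → (10,4) → (11,4) → (12,4) → (12,5) → (11,5) → (10,5) → (10,6) → (11,6) → (12,6) → (12,7) → (11,7) → (10,7) → (10,8) → (11,8) → (11,9) → (10,9) → (9,9) → (8,9) → (8,10) → (8,11) → (7,11) → (7,10) → (6,10) → (6,9) → (5,9) → (5,8) → (4,8) → (4,9) → (4,10) → (5,10) → (5,11) → (4,11) → (4,12) → (5,12) → (6,12) → (7,12) → (8,12) → (9,12) → (10,12) → (11,12) → (11,11) → (12,11) → (12,12)
Number of steps: 86

Solution:

┌─────┬───┬───────┬───────┐
│A    │   │       │       │
│ ╷ ╶─┘ ╷ ╵ ┌───┐ ╵ ╶───┐ │
│↓│     │   │   │       │ │
│ ├───┬─┴─┬─┘ ┌─┴─┬─────┘ │
│↓│↱ ↓│↱ ↓│   │   │       │
│ │ ╷ │ ╷ └─╴ │ ╷ ╵ ┌─────┤
│↓│↑│↓│↑│↳ → ↓│ │   │     │
│ │ │ │ └───┐ │ ├───┴─┬─╴ │
│↓│↑│↓│↑ ← ↰│↓│ │↱ → ↓│↱ ↓│
│ ╵ │ └─┬─╴ │ └─┤ ╶─┐ ╵ ╷ │
│↳ ↑│↳ ↓│↱ ↑│↳ ↓│↑ ↰│↳ ↑│↓│
├───┴─┐ ╵ ┌─┴─┐ └─┐ └─┬─┘ │
│     │↳ ↑│   │↳ ↓│↑ ↰│  ↓│
│ ┌─╴ ├───┤ ╶─┴─┐ │ ╷ └─┐ │
│ │   │   │↓ ← ↰│↓│ │↑ ↰│↓│
│ │ ╶─┘ ╷ │ ╶─┐ ╵ ├─┴─╴ │ │
│ │     │ │↳ ↓│↑ ↲│↱ → ↑│↓│
│ ├───┐ ├─┴─╴ ├───┘ ┌───┤ │
│ │   │ │↓ ← ↲│    ↑│   │↓│
│ │ ╷ ╵ │ ┌───┼───┐ │ ╷ │ │
│ │ │   │↓│↱ ↓│↱ ↓│↑│ │ │↓│
│ ├─┴─┐ │ │ ╷ │ ╷ ╵ │ ├─┘ │
│ │   │ │↓│↑│↓│↑│↳ ↑│ │↓ ↲│
│ ╵ ╷ └─┘ ╵ │ ╵ ├───┘ ╵ ╶─┤
│   │    ↳ ↑│↳ ↑│      ↳ B│
└───┴───────┴───┴─────────┘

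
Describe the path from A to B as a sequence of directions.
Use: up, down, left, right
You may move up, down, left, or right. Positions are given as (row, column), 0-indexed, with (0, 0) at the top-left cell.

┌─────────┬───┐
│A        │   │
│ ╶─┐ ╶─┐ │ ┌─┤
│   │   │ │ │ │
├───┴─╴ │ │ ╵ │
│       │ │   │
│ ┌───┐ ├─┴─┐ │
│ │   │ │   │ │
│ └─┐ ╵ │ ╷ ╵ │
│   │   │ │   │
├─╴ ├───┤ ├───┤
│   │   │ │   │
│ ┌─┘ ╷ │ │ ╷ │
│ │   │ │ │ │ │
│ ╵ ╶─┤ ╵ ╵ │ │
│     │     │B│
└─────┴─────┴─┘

Finding the path and converting it to directions:
Path through cells: (0,0) → (0,1) → (0,2) → (1,2) → (1,3) → (2,3) → (2,2) → (2,1) → (2,0) → (3,0) → (4,0) → (4,1) → (5,1) → (5,0) → (6,0) → (7,0) → (7,1) → (6,1) → (6,2) → (5,2) → (5,3) → (6,3) → (7,3) → (7,4) → (7,5) → (6,5) → (5,5) → (5,6) → (6,6) → (7,6)
Directions: right, right, down, right, down, left, left, left, down, down, right, down, left, down, down, right, up, right, up, right, down, down, right, right, up, up, right, down, down

Solution:

┌─────────┬───┐
│A → ↓    │   │
│ ╶─┐ ╶─┐ │ ┌─┤
│   │↳ ↓│ │ │ │
├───┴─╴ │ │ ╵ │
│↓ ← ← ↲│ │   │
│ ┌───┐ ├─┴─┐ │
│↓│   │ │   │ │
│ └─┐ ╵ │ ╷ ╵ │
│↳ ↓│   │ │   │
├─╴ ├───┤ ├───┤
│↓ ↲│↱ ↓│ │↱ ↓│
│ ┌─┘ ╷ │ │ ╷ │
│↓│↱ ↑│↓│ │↑│↓│
│ ╵ ╶─┤ ╵ ╵ │ │
│↳ ↑  │↳ → ↑│B│
└─────┴─────┴─┘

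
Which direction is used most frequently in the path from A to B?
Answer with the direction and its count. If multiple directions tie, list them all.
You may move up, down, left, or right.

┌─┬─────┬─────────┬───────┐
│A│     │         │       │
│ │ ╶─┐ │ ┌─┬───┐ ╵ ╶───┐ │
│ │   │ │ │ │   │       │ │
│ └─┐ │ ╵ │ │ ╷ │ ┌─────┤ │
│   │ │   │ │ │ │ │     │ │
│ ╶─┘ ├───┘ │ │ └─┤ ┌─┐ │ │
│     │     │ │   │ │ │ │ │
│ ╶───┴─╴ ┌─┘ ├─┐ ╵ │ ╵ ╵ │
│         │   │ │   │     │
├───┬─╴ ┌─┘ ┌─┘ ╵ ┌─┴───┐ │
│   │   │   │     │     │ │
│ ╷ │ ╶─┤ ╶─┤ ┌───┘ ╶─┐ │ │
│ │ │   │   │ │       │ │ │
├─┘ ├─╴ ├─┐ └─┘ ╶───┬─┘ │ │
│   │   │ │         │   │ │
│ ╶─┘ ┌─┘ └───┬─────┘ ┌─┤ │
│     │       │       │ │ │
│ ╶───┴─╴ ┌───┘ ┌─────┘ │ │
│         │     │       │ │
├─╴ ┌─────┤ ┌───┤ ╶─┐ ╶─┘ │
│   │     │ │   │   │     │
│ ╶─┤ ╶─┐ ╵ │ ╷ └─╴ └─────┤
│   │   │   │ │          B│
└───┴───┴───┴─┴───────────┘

Directions: down, down, down, right, right, up, up, left, up, right, right, down, down, right, up, up, right, right, right, right, down, right, up, right, right, right, down, down, down, down, down, down, down, down, down, down, left, left, up, left, left, down, right, down, right, right, right
Counts: {'down': 18, 'right': 17, 'up': 7, 'left': 5}
Most common: down (18 times)

Solution:

┌─┬─────┬─────────┬───────┐
│A│↱ → ↓│↱ → → → ↓│↱ → → ↓│
│ │ ╶─┐ │ ┌─┬───┐ ╵ ╶───┐ │
│↓│↑ ↰│↓│↑│ │   │↳ ↑    │↓│
│ └─┐ │ ╵ │ │ ╷ │ ┌─────┤ │
│↓  │↑│↳ ↑│ │ │ │ │     │↓│
│ ╶─┘ ├───┘ │ │ └─┤ ┌─┐ │ │
│↳ → ↑│     │ │   │ │ │ │↓│
│ ╶───┴─╴ ┌─┘ ├─┐ ╵ │ ╵ ╵ │
│         │   │ │   │    ↓│
├───┬─╴ ┌─┘ ┌─┘ ╵ ┌─┴───┐ │
│   │   │   │     │     │↓│
│ ╷ │ ╶─┤ ╶─┤ ┌───┘ ╶─┐ │ │
│ │ │   │   │ │       │ │↓│
├─┘ ├─╴ ├─┐ └─┘ ╶───┬─┘ │ │
│   │   │ │         │   │↓│
│ ╶─┘ ┌─┘ └───┬─────┘ ┌─┤ │
│     │       │       │ │↓│
│ ╶───┴─╴ ┌───┘ ┌─────┘ │ │
│         │     │↓ ← ↰  │↓│
├─╴ ┌─────┤ ┌───┤ ╶─┐ ╶─┘ │
│   │     │ │   │↳ ↓│↑ ← ↲│
│ ╶─┤ ╶─┐ ╵ │ ╷ └─╴ └─────┤
│   │   │   │ │    ↳ → → B│
└───┴───┴───┴─┴───────────┘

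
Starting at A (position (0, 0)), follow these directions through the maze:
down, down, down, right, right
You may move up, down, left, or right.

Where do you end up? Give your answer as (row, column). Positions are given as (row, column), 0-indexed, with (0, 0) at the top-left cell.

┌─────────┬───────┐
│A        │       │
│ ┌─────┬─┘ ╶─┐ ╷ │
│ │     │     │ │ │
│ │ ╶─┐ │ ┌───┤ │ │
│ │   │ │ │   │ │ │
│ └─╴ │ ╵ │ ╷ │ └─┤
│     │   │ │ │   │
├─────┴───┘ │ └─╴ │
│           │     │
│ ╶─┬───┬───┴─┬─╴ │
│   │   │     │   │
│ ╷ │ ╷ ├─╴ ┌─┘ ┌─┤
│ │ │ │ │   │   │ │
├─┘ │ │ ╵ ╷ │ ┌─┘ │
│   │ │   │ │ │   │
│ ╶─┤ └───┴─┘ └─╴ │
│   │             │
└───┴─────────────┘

Following directions step by step:
Start: (0, 0)
  down: (0, 0) → (1, 0)
  down: (1, 0) → (2, 0)
  down: (2, 0) → (3, 0)
  right: (3, 0) → (3, 1)
  right: (3, 1) → (3, 2)
Final position: (3, 2)

Path taken:

┌─────────┬───────┐
│A        │       │
│ ┌─────┬─┘ ╶─┐ ╷ │
│↓│     │     │ │ │
│ │ ╶─┐ │ ┌───┤ │ │
│↓│   │ │ │   │ │ │
│ └─╴ │ ╵ │ ╷ │ └─┤
│↳ → B│   │ │ │   │
├─────┴───┘ │ └─╴ │
│           │     │
│ ╶─┬───┬───┴─┬─╴ │
│   │   │     │   │
│ ╷ │ ╷ ├─╴ ┌─┘ ┌─┤
│ │ │ │ │   │   │ │
├─┘ │ │ ╵ ╷ │ ┌─┘ │
│   │ │   │ │ │   │
│ ╶─┤ └───┴─┘ └─╴ │
│   │             │
└───┴─────────────┘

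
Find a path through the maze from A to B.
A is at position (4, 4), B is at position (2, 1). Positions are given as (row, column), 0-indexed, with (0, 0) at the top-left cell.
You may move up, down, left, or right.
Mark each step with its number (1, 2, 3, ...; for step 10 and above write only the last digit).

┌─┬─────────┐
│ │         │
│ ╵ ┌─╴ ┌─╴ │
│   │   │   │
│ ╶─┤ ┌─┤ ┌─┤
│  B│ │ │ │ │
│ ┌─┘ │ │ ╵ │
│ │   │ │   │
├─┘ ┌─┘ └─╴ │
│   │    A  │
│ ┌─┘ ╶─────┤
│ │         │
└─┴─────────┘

Finding the shortest path from (4, 4) to (2, 1):
Path length: 15 steps
Directions: right → up → left → up → up → right → up → left → left → left → left → down → left → down → right

Solution:

┌─┬─────────┐
│ │1 0 9 8 7│
│ ╵ ┌─╴ ┌─╴ │
│3 2│   │5 6│
│ ╶─┤ ┌─┤ ┌─┤
│4 B│ │ │4│ │
│ ┌─┘ │ │ ╵ │
│ │   │ │3 2│
├─┘ ┌─┘ └─╴ │
│   │    A 1│
│ ┌─┘ ╶─────┤
│ │         │
└─┴─────────┘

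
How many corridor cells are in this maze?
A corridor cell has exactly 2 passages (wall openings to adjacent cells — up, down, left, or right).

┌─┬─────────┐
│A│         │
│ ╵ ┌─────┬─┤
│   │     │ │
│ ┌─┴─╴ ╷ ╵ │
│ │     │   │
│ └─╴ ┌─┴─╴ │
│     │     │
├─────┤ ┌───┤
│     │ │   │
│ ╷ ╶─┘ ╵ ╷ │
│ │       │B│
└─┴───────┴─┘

Counting cells with exactly 2 passages:
Total corridor cells: 22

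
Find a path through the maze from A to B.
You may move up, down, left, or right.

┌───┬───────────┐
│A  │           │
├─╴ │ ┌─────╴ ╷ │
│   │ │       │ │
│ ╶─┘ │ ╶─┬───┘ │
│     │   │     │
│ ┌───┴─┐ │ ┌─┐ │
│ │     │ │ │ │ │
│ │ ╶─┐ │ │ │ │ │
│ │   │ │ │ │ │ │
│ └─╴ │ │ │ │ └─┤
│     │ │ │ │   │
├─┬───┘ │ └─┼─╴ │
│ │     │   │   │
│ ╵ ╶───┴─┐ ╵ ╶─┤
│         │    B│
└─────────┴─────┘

Finding the shortest path through the maze:
Path length: 26 steps
Directions: right → down → left → down → right → right → up → up → right → right → right → right → down → left → left → left → down → right → down → down → down → down → right → down → right → right

Solution:

┌───┬───────────┐
│A ↓│↱ → → → ↓  │
├─╴ │ ┌─────╴ ╷ │
│↓ ↲│↑│↓ ← ← ↲│ │
│ ╶─┘ │ ╶─┬───┘ │
│↳ → ↑│↳ ↓│     │
│ ┌───┴─┐ │ ┌─┐ │
│ │     │↓│ │ │ │
│ │ ╶─┐ │ │ │ │ │
│ │   │ │↓│ │ │ │
│ └─╴ │ │ │ │ └─┤
│     │ │↓│ │   │
├─┬───┘ │ └─┼─╴ │
│ │     │↳ ↓│   │
│ ╵ ╶───┴─┐ ╵ ╶─┤
│         │↳ → B│
└─────────┴─────┘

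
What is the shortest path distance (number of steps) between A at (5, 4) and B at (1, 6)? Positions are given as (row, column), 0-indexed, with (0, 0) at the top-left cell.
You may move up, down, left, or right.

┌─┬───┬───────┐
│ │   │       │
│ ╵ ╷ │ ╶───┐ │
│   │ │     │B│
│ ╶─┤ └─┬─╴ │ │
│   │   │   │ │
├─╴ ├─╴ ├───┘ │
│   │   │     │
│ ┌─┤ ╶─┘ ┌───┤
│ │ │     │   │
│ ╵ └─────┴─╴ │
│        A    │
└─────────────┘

Finding path from (5, 4) to (1, 6):
Path: (5,4) → (5,3) → (5,2) → (5,1) → (5,0) → (4,0) → (3,0) → (3,1) → (2,1) → (2,0) → (1,0) → (1,1) → (0,1) → (0,2) → (1,2) → (2,2) → (2,3) → (3,3) → (3,2) → (4,2) → (4,3) → (4,4) → (3,4) → (3,5) → (3,6) → (2,6) → (1,6)
Distance: 26 steps

Solution:

┌─┬───┬───────┐
│ │↱ ↓│       │
│ ╵ ╷ │ ╶───┐ │
│↱ ↑│↓│     │B│
│ ╶─┤ └─┬─╴ │ │
│↑ ↰│↳ ↓│   │↑│
├─╴ ├─╴ ├───┘ │
│↱ ↑│↓ ↲│↱ → ↑│
│ ┌─┤ ╶─┘ ┌───┤
│↑│ │↳ → ↑│   │
│ ╵ └─────┴─╴ │
│↑ ← ← ← A    │
└─────────────┘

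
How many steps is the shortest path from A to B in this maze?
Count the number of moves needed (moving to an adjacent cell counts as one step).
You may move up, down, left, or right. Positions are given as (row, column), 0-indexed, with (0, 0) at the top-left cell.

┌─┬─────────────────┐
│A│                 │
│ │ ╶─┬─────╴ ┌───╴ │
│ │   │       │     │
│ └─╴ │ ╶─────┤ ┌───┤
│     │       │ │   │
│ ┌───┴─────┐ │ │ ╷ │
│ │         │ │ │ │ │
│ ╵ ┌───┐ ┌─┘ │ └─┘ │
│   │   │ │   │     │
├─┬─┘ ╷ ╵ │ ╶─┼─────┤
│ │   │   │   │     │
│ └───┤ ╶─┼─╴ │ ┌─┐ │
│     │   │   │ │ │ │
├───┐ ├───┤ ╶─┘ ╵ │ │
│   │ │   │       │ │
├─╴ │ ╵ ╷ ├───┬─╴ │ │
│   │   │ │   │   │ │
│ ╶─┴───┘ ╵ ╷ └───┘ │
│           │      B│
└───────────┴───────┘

Using BFS to find shortest path:
Start: (0, 0), End: (9, 9)
Path found:
(0,0) → (1,0) → (2,0) → (2,1) → (2,2) → (1,2) → (1,1) → (0,1) → (0,2) → (0,3) → (0,4) → (0,5) → (0,6) → (1,6) → (1,5) → (1,4) → (1,3) → (2,3) → (2,4) → (2,5) → (2,6) → (3,6) → (4,6) → (4,5) → (5,5) → (5,6) → (6,6) → (6,5) → (7,5) → (7,6) → (7,7) → (6,7) → (5,7) → (5,8) → (5,9) → (6,9) → (7,9) → (8,9) → (9,9)
Number of steps: 38

Solution:

┌─┬─────────────────┐
│A│↱ → → → → ↓      │
│ │ ╶─┬─────╴ ┌───╴ │
│↓│↑ ↰│↓ ← ← ↲│     │
│ └─╴ │ ╶─────┤ ┌───┤
│↳ → ↑│↳ → → ↓│ │   │
│ ┌───┴─────┐ │ │ ╷ │
│ │         │↓│ │ │ │
│ ╵ ┌───┐ ┌─┘ │ └─┘ │
│   │   │ │↓ ↲│     │
├─┬─┘ ╷ ╵ │ ╶─┼─────┤
│ │   │   │↳ ↓│↱ → ↓│
│ └───┤ ╶─┼─╴ │ ┌─┐ │
│     │   │↓ ↲│↑│ │↓│
├───┐ ├───┤ ╶─┘ ╵ │ │
│   │ │   │↳ → ↑  │↓│
├─╴ │ ╵ ╷ ├───┬─╴ │ │
│   │   │ │   │   │↓│
│ ╶─┴───┘ ╵ ╷ └───┘ │
│           │      B│
└───────────┴───────┘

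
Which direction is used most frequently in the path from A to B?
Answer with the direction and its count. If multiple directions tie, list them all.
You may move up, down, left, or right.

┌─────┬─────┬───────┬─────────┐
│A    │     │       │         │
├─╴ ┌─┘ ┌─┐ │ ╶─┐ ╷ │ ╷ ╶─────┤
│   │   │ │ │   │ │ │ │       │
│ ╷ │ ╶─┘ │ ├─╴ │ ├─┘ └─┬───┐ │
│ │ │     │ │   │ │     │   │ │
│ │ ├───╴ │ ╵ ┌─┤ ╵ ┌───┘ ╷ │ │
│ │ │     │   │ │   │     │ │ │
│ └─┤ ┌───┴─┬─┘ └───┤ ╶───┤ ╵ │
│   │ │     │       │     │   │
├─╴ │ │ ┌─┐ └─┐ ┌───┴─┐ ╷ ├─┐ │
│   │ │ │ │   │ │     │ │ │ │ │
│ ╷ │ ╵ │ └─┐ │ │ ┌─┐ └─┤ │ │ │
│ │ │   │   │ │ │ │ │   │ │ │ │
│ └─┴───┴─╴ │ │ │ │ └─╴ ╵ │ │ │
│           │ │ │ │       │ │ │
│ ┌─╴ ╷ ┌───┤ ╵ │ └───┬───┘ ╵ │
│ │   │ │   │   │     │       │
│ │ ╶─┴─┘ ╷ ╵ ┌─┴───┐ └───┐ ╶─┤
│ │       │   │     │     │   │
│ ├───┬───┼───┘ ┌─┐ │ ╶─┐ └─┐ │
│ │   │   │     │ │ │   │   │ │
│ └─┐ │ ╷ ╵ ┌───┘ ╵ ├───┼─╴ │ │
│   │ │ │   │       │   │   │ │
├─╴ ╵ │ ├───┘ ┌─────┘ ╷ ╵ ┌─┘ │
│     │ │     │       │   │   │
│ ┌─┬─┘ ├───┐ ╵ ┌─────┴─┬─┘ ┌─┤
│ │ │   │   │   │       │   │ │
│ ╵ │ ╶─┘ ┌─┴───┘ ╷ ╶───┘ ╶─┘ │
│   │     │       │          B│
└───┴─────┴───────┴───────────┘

Directions: right, down, left, down, down, down, right, down, left, down, down, right, right, down, left, down, right, right, right, up, right, down, right, up, up, up, up, left, up, left, left, down, down, left, up, up, up, right, right, up, left, left, up, right, up, right, right, down, down, down, right, up, right, up, left, up, right, right, down, down, down, right, up, right, up, up, right, down, right, right, right, down, down, down, down, down, down, down, left, down, right, down, down, down, left, down, left, down, right, right
Counts: {'right': 27, 'down': 32, 'left': 13, 'up': 18}
Most common: down (32 times)

Solution:

┌─────┬─────┬───────┬─────────┐
│A ↓  │↱ → ↓│↱ → ↓  │↱ ↓      │
├─╴ ┌─┘ ┌─┐ │ ╶─┐ ╷ │ ╷ ╶─────┤
│↓ ↲│↱ ↑│ │↓│↑ ↰│↓│ │↑│↳ → → ↓│
│ ╷ │ ╶─┘ │ ├─╴ │ ├─┘ └─┬───┐ │
│↓│ │↑ ← ↰│↓│↱ ↑│↓│↱ ↑  │   │↓│
│ │ ├───╴ │ ╵ ┌─┤ ╵ ┌───┘ ╷ │ │
│↓│ │↱ → ↑│↳ ↑│ │↳ ↑│     │ │↓│
│ └─┤ ┌───┴─┬─┘ └───┤ ╶───┤ ╵ │
│↳ ↓│↑│↓ ← ↰│       │     │  ↓│
├─╴ │ │ ┌─┐ └─┐ ┌───┴─┐ ╷ ├─┐ │
│↓ ↲│↑│↓│ │↑ ↰│ │     │ │ │ │↓│
│ ╷ │ ╵ │ └─┐ │ │ ┌─┐ └─┤ │ │ │
│↓│ │↑ ↲│   │↑│ │ │ │   │ │ │↓│
│ └─┴───┴─╴ │ │ │ │ └─╴ ╵ │ │ │
│↳ → ↓      │↑│ │ │       │ │↓│
│ ┌─╴ ╷ ┌───┤ ╵ │ └───┬───┘ ╵ │
│ │↓ ↲│ │↱ ↓│↑  │     │    ↓ ↲│
│ │ ╶─┴─┘ ╷ ╵ ┌─┴───┐ └───┐ ╶─┤
│ │↳ → → ↑│↳ ↑│     │     │↳ ↓│
│ ├───┬───┼───┘ ┌─┐ │ ╶─┐ └─┐ │
│ │   │   │     │ │ │   │   │↓│
│ └─┐ │ ╷ ╵ ┌───┘ ╵ ├───┼─╴ │ │
│   │ │ │   │       │   │   │↓│
├─╴ ╵ │ ├───┘ ┌─────┘ ╷ ╵ ┌─┘ │
│     │ │     │       │   │↓ ↲│
│ ┌─┬─┘ ├───┐ ╵ ┌─────┴─┬─┘ ┌─┤
│ │ │   │   │   │       │↓ ↲│ │
│ ╵ │ ╶─┘ ┌─┴───┘ ╷ ╶───┘ ╶─┘ │
│   │     │       │      ↳ → B│
└───┴─────┴───────┴───────────┘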